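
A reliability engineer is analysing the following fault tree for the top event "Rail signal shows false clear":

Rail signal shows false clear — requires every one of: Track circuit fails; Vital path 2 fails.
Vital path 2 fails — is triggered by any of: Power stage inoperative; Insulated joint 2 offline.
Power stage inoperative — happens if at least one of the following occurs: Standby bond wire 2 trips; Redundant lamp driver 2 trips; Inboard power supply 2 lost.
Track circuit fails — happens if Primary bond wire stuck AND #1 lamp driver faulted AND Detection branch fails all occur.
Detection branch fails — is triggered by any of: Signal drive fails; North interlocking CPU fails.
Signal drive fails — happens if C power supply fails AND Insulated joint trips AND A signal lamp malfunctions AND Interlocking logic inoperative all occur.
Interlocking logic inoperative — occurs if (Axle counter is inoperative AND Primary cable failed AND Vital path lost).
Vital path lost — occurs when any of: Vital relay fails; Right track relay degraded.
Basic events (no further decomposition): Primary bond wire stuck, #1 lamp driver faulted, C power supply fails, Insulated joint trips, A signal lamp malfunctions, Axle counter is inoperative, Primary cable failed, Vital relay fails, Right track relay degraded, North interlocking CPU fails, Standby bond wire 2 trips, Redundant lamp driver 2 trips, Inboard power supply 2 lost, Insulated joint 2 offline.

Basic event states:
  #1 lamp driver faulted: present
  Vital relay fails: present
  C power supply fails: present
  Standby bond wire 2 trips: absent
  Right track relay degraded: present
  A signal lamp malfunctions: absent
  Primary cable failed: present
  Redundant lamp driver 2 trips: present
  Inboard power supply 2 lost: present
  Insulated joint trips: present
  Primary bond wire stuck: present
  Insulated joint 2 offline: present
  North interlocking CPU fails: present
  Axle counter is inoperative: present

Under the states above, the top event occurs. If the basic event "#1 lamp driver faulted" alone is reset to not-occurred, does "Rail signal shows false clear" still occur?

No

Counterfactual: set "#1 lamp driver faulted" to not occurred.
Vital path lost [OR]: Vital relay fails=occurs, Right track relay degraded=occurs → at least one input occurs → occurs.
Interlocking logic inoperative [AND]: Axle counter is inoperative=occurs, Primary cable failed=occurs, Vital path lost=occurs → all inputs occur → occurs.
Signal drive fails [AND]: C power supply fails=occurs, Insulated joint trips=occurs, A signal lamp malfunctions=not, Interlocking logic inoperative=occurs → not all inputs occur → does not occur.
Detection branch fails [OR]: Signal drive fails=not, North interlocking CPU fails=occurs → at least one input occurs → occurs.
Track circuit fails [AND]: Primary bond wire stuck=occurs, #1 lamp driver faulted=not, Detection branch fails=occurs → not all inputs occur → does not occur.
Power stage inoperative [OR]: Standby bond wire 2 trips=not, Redundant lamp driver 2 trips=occurs, Inboard power supply 2 lost=occurs → at least one input occurs → occurs.
Vital path 2 fails [OR]: Power stage inoperative=occurs, Insulated joint 2 offline=occurs → at least one input occurs → occurs.
Rail signal shows false clear [AND]: Track circuit fails=not, Vital path 2 fails=occurs → not all inputs occur → does not occur.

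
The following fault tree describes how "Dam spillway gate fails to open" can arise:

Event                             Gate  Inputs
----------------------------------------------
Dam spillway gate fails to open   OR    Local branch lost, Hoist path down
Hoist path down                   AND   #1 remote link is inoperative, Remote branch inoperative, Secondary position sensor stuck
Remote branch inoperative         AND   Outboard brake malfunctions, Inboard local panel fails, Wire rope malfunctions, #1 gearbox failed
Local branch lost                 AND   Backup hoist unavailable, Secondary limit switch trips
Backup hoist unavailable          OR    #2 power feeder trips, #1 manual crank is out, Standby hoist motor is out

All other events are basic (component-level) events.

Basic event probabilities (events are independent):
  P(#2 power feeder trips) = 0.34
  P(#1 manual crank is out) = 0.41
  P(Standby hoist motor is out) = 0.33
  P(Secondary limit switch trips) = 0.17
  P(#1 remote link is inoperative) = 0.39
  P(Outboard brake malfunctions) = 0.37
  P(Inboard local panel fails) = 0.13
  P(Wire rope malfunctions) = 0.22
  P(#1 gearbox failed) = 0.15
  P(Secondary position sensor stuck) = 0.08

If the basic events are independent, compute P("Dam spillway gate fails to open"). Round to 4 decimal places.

0.1257

P(Backup hoist unavailable) [OR] = 1 − (1−0.34) × (1−0.41) × (1−0.33) = 0.739102
P(Local branch lost) [AND] = 0.739102 × 0.17 = 0.125647
P(Remote branch inoperative) [AND] = 0.37 × 0.13 × 0.22 × 0.15 = 0.001587
P(Hoist path down) [AND] = 0.39 × 0.001587 × 0.08 = 0.000050
P(Dam spillway gate fails to open) [OR] = 1 − (1−0.125647) × (1−0.000050) = 0.125691
Rounded to 4 decimal places: P(Dam spillway gate fails to open) ≈ 0.1257.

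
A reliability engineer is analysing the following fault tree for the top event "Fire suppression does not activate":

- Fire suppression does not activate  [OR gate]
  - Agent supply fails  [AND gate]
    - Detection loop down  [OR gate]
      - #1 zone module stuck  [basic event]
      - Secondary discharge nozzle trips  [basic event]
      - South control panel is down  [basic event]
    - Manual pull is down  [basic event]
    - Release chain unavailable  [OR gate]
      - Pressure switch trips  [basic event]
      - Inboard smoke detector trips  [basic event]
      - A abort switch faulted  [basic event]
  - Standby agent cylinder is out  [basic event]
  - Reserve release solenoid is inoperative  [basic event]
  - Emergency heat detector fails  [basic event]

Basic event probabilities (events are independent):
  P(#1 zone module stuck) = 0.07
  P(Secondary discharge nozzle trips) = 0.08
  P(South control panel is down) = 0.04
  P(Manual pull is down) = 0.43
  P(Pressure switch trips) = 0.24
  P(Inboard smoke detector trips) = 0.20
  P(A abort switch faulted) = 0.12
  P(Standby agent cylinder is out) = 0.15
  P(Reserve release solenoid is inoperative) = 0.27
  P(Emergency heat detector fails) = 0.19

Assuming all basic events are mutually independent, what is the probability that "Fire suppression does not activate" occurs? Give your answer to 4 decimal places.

0.5153

P(Detection loop down) [OR] = 1 − (1−0.07) × (1−0.08) × (1−0.04) = 0.178624
P(Release chain unavailable) [OR] = 1 − (1−0.24) × (1−0.20) × (1−0.12) = 0.464960
P(Agent supply fails) [AND] = 0.178624 × 0.43 × 0.464960 = 0.035713
P(Fire suppression does not activate) [OR] = 1 − (1−0.035713) × (1−0.15) × (1−0.27) × (1−0.19) = 0.515345
Rounded to 4 decimal places: P(Fire suppression does not activate) ≈ 0.5153.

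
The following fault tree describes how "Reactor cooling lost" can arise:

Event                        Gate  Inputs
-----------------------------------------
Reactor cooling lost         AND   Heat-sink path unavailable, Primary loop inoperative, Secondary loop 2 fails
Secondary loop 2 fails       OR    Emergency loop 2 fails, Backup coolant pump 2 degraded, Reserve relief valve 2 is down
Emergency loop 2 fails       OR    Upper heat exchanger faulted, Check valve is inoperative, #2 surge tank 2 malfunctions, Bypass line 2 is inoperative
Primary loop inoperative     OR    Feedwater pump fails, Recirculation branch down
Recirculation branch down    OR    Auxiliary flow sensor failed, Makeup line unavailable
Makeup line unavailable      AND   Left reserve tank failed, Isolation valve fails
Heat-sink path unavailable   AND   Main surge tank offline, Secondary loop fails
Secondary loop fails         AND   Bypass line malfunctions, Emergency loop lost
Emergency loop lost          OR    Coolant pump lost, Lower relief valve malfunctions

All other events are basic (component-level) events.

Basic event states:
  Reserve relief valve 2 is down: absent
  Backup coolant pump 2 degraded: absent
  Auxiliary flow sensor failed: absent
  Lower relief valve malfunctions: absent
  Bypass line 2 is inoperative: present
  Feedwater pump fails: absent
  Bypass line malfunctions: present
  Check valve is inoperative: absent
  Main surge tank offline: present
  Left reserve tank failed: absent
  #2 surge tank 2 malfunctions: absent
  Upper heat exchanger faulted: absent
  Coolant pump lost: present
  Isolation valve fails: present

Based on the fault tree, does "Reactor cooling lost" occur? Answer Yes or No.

No

Emergency loop lost [OR]: Coolant pump lost=occurs, Lower relief valve malfunctions=not → at least one input occurs → occurs.
Secondary loop fails [AND]: Bypass line malfunctions=occurs, Emergency loop lost=occurs → all inputs occur → occurs.
Heat-sink path unavailable [AND]: Main surge tank offline=occurs, Secondary loop fails=occurs → all inputs occur → occurs.
Makeup line unavailable [AND]: Left reserve tank failed=not, Isolation valve fails=occurs → not all inputs occur → does not occur.
Recirculation branch down [OR]: Auxiliary flow sensor failed=not, Makeup line unavailable=not → no input occurs → does not occur.
Primary loop inoperative [OR]: Feedwater pump fails=not, Recirculation branch down=not → no input occurs → does not occur.
Emergency loop 2 fails [OR]: Upper heat exchanger faulted=not, Check valve is inoperative=not, #2 surge tank 2 malfunctions=not, Bypass line 2 is inoperative=occurs → at least one input occurs → occurs.
Secondary loop 2 fails [OR]: Emergency loop 2 fails=occurs, Backup coolant pump 2 degraded=not, Reserve relief valve 2 is down=not → at least one input occurs → occurs.
Reactor cooling lost [AND]: Heat-sink path unavailable=occurs, Primary loop inoperative=not, Secondary loop 2 fails=occurs → not all inputs occur → does not occur.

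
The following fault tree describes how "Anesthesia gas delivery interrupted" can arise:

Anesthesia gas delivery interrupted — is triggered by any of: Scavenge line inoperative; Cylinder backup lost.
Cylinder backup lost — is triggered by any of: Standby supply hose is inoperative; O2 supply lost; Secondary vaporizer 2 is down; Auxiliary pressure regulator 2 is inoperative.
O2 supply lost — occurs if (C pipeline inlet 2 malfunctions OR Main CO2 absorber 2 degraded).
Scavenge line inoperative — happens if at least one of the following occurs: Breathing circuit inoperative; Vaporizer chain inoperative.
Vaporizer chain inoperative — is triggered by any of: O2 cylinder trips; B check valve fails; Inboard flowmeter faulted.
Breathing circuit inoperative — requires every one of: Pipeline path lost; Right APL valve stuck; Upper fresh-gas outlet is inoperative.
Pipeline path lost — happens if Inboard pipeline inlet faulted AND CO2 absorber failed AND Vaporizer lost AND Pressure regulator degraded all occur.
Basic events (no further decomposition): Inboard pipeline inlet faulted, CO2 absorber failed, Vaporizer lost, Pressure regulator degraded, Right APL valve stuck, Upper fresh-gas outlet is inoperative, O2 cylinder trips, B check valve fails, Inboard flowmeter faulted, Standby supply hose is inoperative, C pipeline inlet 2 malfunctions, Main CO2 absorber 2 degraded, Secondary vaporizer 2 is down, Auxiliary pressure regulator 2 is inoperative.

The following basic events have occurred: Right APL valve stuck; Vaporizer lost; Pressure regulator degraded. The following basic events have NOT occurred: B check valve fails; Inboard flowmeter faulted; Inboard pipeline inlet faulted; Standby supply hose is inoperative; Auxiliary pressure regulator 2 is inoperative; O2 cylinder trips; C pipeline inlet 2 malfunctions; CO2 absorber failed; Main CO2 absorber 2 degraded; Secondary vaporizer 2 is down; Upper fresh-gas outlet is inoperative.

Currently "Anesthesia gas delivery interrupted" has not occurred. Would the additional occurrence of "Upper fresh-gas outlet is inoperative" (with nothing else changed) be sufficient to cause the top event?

No

Counterfactual: set "Upper fresh-gas outlet is inoperative" to occurred.
Pipeline path lost [AND]: Inboard pipeline inlet faulted=not, CO2 absorber failed=not, Vaporizer lost=occurs, Pressure regulator degraded=occurs → not all inputs occur → does not occur.
Breathing circuit inoperative [AND]: Pipeline path lost=not, Right APL valve stuck=occurs, Upper fresh-gas outlet is inoperative=occurs → not all inputs occur → does not occur.
Vaporizer chain inoperative [OR]: O2 cylinder trips=not, B check valve fails=not, Inboard flowmeter faulted=not → no input occurs → does not occur.
Scavenge line inoperative [OR]: Breathing circuit inoperative=not, Vaporizer chain inoperative=not → no input occurs → does not occur.
O2 supply lost [OR]: C pipeline inlet 2 malfunctions=not, Main CO2 absorber 2 degraded=not → no input occurs → does not occur.
Cylinder backup lost [OR]: Standby supply hose is inoperative=not, O2 supply lost=not, Secondary vaporizer 2 is down=not, Auxiliary pressure regulator 2 is inoperative=not → no input occurs → does not occur.
Anesthesia gas delivery interrupted [OR]: Scavenge line inoperative=not, Cylinder backup lost=not → no input occurs → does not occur.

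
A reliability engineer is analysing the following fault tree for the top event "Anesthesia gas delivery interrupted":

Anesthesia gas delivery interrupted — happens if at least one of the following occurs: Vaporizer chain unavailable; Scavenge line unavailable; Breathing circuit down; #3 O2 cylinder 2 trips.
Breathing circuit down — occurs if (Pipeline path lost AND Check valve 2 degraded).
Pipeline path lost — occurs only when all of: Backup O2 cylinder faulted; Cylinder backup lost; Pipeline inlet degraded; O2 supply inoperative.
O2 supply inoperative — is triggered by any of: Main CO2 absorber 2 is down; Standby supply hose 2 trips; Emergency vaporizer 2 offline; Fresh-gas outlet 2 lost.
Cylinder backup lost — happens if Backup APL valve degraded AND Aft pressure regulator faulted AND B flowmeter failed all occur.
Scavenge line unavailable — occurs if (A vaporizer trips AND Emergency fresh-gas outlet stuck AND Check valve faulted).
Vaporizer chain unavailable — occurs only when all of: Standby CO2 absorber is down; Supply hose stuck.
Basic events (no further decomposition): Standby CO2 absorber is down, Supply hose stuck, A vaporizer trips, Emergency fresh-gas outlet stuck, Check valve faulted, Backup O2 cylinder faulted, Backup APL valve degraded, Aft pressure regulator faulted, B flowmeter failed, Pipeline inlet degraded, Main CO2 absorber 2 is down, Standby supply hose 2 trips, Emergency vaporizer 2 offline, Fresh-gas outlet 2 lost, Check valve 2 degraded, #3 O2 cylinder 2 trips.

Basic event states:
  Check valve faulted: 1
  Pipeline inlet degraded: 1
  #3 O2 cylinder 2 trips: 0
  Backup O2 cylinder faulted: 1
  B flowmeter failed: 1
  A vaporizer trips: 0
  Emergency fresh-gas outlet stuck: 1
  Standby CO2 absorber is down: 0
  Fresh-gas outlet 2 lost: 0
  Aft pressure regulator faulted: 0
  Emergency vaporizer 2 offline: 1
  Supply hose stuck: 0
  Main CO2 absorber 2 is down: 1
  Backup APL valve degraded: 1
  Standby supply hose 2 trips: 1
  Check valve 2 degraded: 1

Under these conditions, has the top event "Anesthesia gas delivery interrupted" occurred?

No

Vaporizer chain unavailable [AND]: Standby CO2 absorber is down=not, Supply hose stuck=not → not all inputs occur → does not occur.
Scavenge line unavailable [AND]: A vaporizer trips=not, Emergency fresh-gas outlet stuck=occurs, Check valve faulted=occurs → not all inputs occur → does not occur.
Cylinder backup lost [AND]: Backup APL valve degraded=occurs, Aft pressure regulator faulted=not, B flowmeter failed=occurs → not all inputs occur → does not occur.
O2 supply inoperative [OR]: Main CO2 absorber 2 is down=occurs, Standby supply hose 2 trips=occurs, Emergency vaporizer 2 offline=occurs, Fresh-gas outlet 2 lost=not → at least one input occurs → occurs.
Pipeline path lost [AND]: Backup O2 cylinder faulted=occurs, Cylinder backup lost=not, Pipeline inlet degraded=occurs, O2 supply inoperative=occurs → not all inputs occur → does not occur.
Breathing circuit down [AND]: Pipeline path lost=not, Check valve 2 degraded=occurs → not all inputs occur → does not occur.
Anesthesia gas delivery interrupted [OR]: Vaporizer chain unavailable=not, Scavenge line unavailable=not, Breathing circuit down=not, #3 O2 cylinder 2 trips=not → no input occurs → does not occur.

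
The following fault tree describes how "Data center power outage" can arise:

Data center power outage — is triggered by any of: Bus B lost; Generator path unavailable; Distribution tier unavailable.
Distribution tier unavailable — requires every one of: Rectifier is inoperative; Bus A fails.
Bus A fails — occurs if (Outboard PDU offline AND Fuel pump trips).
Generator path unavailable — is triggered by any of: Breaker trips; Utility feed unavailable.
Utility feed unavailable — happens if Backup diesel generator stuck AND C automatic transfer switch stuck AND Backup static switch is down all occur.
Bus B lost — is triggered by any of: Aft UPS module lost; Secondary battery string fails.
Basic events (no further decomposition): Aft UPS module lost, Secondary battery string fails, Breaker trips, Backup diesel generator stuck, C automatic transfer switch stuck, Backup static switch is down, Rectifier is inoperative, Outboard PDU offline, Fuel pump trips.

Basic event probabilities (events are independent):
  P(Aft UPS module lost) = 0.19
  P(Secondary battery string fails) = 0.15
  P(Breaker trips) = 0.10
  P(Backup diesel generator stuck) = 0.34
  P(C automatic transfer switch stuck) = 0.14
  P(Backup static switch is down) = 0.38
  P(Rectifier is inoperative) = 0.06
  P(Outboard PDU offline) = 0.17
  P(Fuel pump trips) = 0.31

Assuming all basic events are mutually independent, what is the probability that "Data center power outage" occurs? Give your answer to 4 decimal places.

0.3935

P(Bus B lost) [OR] = 1 − (1−0.19) × (1−0.15) = 0.311500
P(Utility feed unavailable) [AND] = 0.34 × 0.14 × 0.38 = 0.018088
P(Generator path unavailable) [OR] = 1 − (1−0.10) × (1−0.018088) = 0.116279
P(Bus A fails) [AND] = 0.17 × 0.31 = 0.052700
P(Distribution tier unavailable) [AND] = 0.06 × 0.052700 = 0.003162
P(Data center power outage) [OR] = 1 − (1−0.311500) × (1−0.116279) × (1−0.003162) = 0.393482
Rounded to 4 decimal places: P(Data center power outage) ≈ 0.3935.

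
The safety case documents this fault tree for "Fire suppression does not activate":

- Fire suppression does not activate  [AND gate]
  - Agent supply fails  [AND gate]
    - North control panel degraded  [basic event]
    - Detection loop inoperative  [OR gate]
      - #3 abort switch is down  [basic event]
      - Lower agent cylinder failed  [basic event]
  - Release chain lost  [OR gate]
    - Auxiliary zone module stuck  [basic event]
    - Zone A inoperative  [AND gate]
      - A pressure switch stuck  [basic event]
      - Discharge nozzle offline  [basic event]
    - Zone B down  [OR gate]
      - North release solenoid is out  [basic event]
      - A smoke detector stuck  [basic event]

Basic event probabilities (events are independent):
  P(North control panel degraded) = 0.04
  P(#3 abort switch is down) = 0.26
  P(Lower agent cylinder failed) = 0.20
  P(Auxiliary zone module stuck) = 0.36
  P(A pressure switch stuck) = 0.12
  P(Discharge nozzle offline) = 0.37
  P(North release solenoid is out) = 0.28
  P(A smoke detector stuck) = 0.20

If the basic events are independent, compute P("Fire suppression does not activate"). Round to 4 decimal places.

0.0106

P(Detection loop inoperative) [OR] = 1 − (1−0.26) × (1−0.20) = 0.408000
P(Agent supply fails) [AND] = 0.04 × 0.408000 = 0.016320
P(Zone A inoperative) [AND] = 0.12 × 0.37 = 0.044400
P(Zone B down) [OR] = 1 − (1−0.28) × (1−0.20) = 0.424000
P(Release chain lost) [OR] = 1 − (1−0.36) × (1−0.044400) × (1−0.424000) = 0.647728
P(Fire suppression does not activate) [AND] = 0.016320 × 0.647728 = 0.010571
Rounded to 4 decimal places: P(Fire suppression does not activate) ≈ 0.0106.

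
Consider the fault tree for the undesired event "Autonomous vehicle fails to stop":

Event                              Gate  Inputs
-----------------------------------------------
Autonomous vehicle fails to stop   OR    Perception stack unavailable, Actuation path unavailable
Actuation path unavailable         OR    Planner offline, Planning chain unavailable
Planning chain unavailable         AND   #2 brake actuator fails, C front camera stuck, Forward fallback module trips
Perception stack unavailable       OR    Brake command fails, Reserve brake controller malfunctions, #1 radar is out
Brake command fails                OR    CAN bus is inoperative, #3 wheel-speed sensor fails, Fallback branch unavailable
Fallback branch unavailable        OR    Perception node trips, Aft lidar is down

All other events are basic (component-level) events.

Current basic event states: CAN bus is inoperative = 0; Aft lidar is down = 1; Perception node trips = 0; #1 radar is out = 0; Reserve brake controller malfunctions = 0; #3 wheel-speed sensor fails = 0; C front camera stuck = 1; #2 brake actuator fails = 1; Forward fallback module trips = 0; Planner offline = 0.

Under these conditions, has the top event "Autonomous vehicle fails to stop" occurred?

Fallback branch unavailable [OR]: Perception node trips=not, Aft lidar is down=occurs → at least one input occurs → occurs.
Brake command fails [OR]: CAN bus is inoperative=not, #3 wheel-speed sensor fails=not, Fallback branch unavailable=occurs → at least one input occurs → occurs.
Perception stack unavailable [OR]: Brake command fails=occurs, Reserve brake controller malfunctions=not, #1 radar is out=not → at least one input occurs → occurs.
Planning chain unavailable [AND]: #2 brake actuator fails=occurs, C front camera stuck=occurs, Forward fallback module trips=not → not all inputs occur → does not occur.
Actuation path unavailable [OR]: Planner offline=not, Planning chain unavailable=not → no input occurs → does not occur.
Autonomous vehicle fails to stop [OR]: Perception stack unavailable=occurs, Actuation path unavailable=not → at least one input occurs → occurs.

Yes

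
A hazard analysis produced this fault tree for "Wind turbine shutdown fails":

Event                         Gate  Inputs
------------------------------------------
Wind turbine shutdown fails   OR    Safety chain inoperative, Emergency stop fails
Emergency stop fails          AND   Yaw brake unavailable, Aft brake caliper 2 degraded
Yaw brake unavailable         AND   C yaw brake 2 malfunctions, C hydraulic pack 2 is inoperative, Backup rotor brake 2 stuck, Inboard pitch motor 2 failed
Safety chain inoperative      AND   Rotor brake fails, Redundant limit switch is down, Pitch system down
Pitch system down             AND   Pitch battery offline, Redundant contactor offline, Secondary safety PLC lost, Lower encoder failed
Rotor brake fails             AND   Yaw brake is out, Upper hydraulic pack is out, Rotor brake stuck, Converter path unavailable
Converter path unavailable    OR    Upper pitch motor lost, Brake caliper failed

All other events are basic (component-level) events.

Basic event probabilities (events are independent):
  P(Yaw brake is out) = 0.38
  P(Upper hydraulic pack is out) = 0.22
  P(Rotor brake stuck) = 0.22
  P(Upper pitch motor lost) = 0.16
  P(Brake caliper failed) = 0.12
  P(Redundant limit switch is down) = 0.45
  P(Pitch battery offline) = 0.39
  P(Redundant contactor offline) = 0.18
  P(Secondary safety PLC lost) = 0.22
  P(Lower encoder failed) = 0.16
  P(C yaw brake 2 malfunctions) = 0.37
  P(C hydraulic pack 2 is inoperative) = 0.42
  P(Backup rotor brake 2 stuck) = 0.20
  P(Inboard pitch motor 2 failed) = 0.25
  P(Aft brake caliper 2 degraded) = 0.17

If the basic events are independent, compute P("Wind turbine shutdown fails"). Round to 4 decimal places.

P(Converter path unavailable) [OR] = 1 − (1−0.16) × (1−0.12) = 0.260800
P(Rotor brake fails) [AND] = 0.38 × 0.22 × 0.22 × 0.260800 = 0.004797
P(Pitch system down) [AND] = 0.39 × 0.18 × 0.22 × 0.16 = 0.002471
P(Safety chain inoperative) [AND] = 0.004797 × 0.45 × 0.002471 = 0.000005
P(Yaw brake unavailable) [AND] = 0.37 × 0.42 × 0.20 × 0.25 = 0.007770
P(Emergency stop fails) [AND] = 0.007770 × 0.17 = 0.001321
P(Wind turbine shutdown fails) [OR] = 1 − (1−0.000005) × (1−0.001321) = 0.001326
Rounded to 4 decimal places: P(Wind turbine shutdown fails) ≈ 0.0013.

0.0013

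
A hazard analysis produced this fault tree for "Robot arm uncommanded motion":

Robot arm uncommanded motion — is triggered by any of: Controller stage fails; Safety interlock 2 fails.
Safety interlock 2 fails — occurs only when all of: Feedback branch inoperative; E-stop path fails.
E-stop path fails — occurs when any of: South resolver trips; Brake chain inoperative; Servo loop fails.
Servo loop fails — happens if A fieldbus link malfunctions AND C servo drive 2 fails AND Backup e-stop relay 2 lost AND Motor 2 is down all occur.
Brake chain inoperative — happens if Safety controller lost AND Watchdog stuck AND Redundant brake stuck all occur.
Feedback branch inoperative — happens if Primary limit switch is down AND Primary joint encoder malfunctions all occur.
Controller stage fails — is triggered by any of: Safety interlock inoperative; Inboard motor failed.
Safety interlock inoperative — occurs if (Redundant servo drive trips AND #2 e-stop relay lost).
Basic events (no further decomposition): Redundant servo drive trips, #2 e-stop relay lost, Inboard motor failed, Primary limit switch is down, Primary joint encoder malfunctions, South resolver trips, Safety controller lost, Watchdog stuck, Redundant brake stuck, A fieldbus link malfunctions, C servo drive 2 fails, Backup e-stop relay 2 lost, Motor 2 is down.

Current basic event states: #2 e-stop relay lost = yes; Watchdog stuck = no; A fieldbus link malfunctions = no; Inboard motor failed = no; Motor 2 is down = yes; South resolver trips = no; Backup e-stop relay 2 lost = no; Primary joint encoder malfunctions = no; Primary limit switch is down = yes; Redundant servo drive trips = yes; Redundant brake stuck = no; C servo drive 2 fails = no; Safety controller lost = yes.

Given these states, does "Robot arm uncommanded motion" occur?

Safety interlock inoperative [AND]: Redundant servo drive trips=occurs, #2 e-stop relay lost=occurs → all inputs occur → occurs.
Controller stage fails [OR]: Safety interlock inoperative=occurs, Inboard motor failed=not → at least one input occurs → occurs.
Feedback branch inoperative [AND]: Primary limit switch is down=occurs, Primary joint encoder malfunctions=not → not all inputs occur → does not occur.
Brake chain inoperative [AND]: Safety controller lost=occurs, Watchdog stuck=not, Redundant brake stuck=not → not all inputs occur → does not occur.
Servo loop fails [AND]: A fieldbus link malfunctions=not, C servo drive 2 fails=not, Backup e-stop relay 2 lost=not, Motor 2 is down=occurs → not all inputs occur → does not occur.
E-stop path fails [OR]: South resolver trips=not, Brake chain inoperative=not, Servo loop fails=not → no input occurs → does not occur.
Safety interlock 2 fails [AND]: Feedback branch inoperative=not, E-stop path fails=not → not all inputs occur → does not occur.
Robot arm uncommanded motion [OR]: Controller stage fails=occurs, Safety interlock 2 fails=not → at least one input occurs → occurs.

Yes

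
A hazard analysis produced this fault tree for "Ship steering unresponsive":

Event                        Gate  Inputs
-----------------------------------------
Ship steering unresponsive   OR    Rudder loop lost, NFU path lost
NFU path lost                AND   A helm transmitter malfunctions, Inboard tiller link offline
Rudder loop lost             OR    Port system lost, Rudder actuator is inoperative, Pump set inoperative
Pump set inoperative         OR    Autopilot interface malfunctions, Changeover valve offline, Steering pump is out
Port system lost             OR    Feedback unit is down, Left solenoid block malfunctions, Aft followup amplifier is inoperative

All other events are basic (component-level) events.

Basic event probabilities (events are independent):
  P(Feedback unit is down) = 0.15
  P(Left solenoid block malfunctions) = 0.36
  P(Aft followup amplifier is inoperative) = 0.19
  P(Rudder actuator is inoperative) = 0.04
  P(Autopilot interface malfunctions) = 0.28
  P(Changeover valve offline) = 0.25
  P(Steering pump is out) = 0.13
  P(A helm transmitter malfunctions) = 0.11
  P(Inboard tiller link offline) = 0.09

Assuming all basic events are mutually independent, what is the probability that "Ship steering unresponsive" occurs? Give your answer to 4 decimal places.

P(Port system lost) [OR] = 1 − (1−0.15) × (1−0.36) × (1−0.19) = 0.559360
P(Pump set inoperative) [OR] = 1 − (1−0.28) × (1−0.25) × (1−0.13) = 0.530200
P(Rudder loop lost) [OR] = 1 − (1−0.559360) × (1−0.04) × (1−0.530200) = 0.801268
P(NFU path lost) [AND] = 0.11 × 0.09 = 0.009900
P(Ship steering unresponsive) [OR] = 1 − (1−0.801268) × (1−0.009900) = 0.803235
Rounded to 4 decimal places: P(Ship steering unresponsive) ≈ 0.8032.

0.8032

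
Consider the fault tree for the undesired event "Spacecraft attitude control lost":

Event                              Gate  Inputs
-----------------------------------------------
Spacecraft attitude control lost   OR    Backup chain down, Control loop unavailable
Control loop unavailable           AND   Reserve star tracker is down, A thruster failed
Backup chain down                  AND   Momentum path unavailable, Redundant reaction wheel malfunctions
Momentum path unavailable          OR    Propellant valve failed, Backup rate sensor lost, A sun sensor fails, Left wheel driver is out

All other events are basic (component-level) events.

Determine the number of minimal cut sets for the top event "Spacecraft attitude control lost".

5

Momentum path unavailable [OR]: union of children's cut sets → 4 cut set(s).
Backup chain down [AND]: one cut set from each child combined → 4 × 1 = 4 cut set(s).
Control loop unavailable [AND]: one cut set from each child combined → 1 × 1 = 1 cut set(s).
Spacecraft attitude control lost [OR]: union of children's cut sets → 5 cut set(s).
Minimal cut sets: {Propellant valve failed, Redundant reaction wheel malfunctions}; {Backup rate sensor lost, Redundant reaction wheel malfunctions}; {A sun sensor fails, Redundant reaction wheel malfunctions}; {Left wheel driver is out, Redundant reaction wheel malfunctions}; {A thruster failed, Reserve star tracker is down}.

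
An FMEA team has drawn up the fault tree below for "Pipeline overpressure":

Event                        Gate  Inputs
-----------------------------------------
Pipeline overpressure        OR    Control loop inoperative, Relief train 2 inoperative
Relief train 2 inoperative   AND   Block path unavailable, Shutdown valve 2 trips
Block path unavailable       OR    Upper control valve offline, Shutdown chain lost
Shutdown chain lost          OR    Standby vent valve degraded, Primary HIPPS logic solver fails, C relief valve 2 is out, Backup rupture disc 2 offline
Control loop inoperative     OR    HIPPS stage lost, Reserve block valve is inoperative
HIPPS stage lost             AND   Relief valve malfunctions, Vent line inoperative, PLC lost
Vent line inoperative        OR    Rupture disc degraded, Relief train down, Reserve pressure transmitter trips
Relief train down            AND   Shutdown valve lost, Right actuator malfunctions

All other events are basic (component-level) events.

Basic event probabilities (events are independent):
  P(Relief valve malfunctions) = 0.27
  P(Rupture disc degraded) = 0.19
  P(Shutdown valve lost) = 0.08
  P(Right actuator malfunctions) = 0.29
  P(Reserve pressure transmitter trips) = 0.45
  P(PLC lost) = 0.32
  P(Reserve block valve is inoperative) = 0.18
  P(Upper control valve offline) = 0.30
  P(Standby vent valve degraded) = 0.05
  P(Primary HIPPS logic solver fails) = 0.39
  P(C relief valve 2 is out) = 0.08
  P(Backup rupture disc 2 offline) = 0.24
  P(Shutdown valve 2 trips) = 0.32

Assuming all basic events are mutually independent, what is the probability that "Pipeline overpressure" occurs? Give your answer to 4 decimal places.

0.3988

P(Relief train down) [AND] = 0.08 × 0.29 = 0.023200
P(Vent line inoperative) [OR] = 1 − (1−0.19) × (1−0.023200) × (1−0.45) = 0.564836
P(HIPPS stage lost) [AND] = 0.27 × 0.564836 × 0.32 = 0.048802
P(Control loop inoperative) [OR] = 1 − (1−0.048802) × (1−0.18) = 0.220018
P(Shutdown chain lost) [OR] = 1 − (1−0.05) × (1−0.39) × (1−0.08) × (1−0.24) = 0.594814
P(Block path unavailable) [OR] = 1 − (1−0.30) × (1−0.594814) = 0.716370
P(Relief train 2 inoperative) [AND] = 0.716370 × 0.32 = 0.229238
P(Pipeline overpressure) [OR] = 1 − (1−0.220018) × (1−0.229238) = 0.398820
Rounded to 4 decimal places: P(Pipeline overpressure) ≈ 0.3988.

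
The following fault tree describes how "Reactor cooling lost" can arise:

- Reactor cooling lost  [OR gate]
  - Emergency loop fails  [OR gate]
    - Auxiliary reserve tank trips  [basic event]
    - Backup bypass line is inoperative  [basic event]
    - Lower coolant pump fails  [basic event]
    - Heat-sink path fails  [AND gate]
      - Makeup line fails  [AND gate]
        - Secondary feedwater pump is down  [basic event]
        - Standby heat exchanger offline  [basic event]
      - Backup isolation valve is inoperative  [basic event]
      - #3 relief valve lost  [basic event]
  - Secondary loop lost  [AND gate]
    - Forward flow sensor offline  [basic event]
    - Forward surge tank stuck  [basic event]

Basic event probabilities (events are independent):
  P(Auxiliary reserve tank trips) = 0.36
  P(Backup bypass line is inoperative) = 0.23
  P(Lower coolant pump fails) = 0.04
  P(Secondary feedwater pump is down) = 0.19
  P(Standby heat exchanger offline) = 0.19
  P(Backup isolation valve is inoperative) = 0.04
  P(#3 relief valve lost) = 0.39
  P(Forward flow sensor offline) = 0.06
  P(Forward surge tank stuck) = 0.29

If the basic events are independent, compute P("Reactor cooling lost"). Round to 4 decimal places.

0.5354

P(Makeup line fails) [AND] = 0.19 × 0.19 = 0.036100
P(Heat-sink path fails) [AND] = 0.036100 × 0.04 × 0.39 = 0.000563
P(Emergency loop fails) [OR] = 1 − (1−0.36) × (1−0.23) × (1−0.04) × (1−0.000563) = 0.527178
P(Secondary loop lost) [AND] = 0.06 × 0.29 = 0.017400
P(Reactor cooling lost) [OR] = 1 − (1−0.527178) × (1−0.017400) = 0.535405
Rounded to 4 decimal places: P(Reactor cooling lost) ≈ 0.5354.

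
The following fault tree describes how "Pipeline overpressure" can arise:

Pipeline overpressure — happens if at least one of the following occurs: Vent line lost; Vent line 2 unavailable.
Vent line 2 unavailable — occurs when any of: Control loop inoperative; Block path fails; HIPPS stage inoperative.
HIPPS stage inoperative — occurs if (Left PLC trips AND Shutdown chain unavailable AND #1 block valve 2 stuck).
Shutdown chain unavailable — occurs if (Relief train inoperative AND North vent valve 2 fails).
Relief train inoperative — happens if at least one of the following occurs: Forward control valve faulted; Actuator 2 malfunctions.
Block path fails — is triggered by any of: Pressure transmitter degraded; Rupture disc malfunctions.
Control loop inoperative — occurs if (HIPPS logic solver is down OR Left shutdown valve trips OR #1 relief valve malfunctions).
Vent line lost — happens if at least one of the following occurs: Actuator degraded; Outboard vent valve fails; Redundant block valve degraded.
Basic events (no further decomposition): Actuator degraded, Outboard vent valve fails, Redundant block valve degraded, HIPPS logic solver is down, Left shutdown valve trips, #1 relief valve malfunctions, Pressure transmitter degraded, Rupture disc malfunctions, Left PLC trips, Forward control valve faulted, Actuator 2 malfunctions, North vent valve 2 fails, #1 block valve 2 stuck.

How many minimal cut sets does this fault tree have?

10

Vent line lost [OR]: union of children's cut sets → 3 cut set(s).
Control loop inoperative [OR]: union of children's cut sets → 3 cut set(s).
Block path fails [OR]: union of children's cut sets → 2 cut set(s).
Relief train inoperative [OR]: union of children's cut sets → 2 cut set(s).
Shutdown chain unavailable [AND]: one cut set from each child combined → 2 × 1 = 2 cut set(s).
HIPPS stage inoperative [AND]: one cut set from each child combined → 1 × 2 × 1 = 2 cut set(s).
Vent line 2 unavailable [OR]: union of children's cut sets → 7 cut set(s).
Pipeline overpressure [OR]: union of children's cut sets → 10 cut set(s).
Minimal cut sets: {Actuator degraded}; {Outboard vent valve fails}; {Redundant block valve degraded}; {HIPPS logic solver is down}; {Left shutdown valve trips}; {#1 relief valve malfunctions}; {Pressure transmitter degraded}; {Rupture disc malfunctions}; {#1 block valve 2 stuck, Forward control valve faulted, Left PLC trips, North vent valve 2 fails}; {#1 block valve 2 stuck, Actuator 2 malfunctions, Left PLC trips, North vent valve 2 fails}.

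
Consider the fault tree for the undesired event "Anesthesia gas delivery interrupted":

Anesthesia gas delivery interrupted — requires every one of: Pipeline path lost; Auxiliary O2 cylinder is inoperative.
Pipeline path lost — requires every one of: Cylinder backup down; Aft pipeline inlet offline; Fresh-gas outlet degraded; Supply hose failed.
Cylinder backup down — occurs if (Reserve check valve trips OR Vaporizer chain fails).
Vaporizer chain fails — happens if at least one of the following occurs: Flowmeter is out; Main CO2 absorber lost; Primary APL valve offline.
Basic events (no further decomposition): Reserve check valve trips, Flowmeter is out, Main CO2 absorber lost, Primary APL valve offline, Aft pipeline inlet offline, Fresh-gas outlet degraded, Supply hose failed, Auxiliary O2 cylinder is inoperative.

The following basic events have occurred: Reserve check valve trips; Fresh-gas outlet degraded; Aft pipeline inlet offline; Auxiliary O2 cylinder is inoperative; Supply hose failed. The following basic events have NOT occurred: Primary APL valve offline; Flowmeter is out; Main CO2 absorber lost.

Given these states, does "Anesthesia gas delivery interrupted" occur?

Yes

Vaporizer chain fails [OR]: Flowmeter is out=not, Main CO2 absorber lost=not, Primary APL valve offline=not → no input occurs → does not occur.
Cylinder backup down [OR]: Reserve check valve trips=occurs, Vaporizer chain fails=not → at least one input occurs → occurs.
Pipeline path lost [AND]: Cylinder backup down=occurs, Aft pipeline inlet offline=occurs, Fresh-gas outlet degraded=occurs, Supply hose failed=occurs → all inputs occur → occurs.
Anesthesia gas delivery interrupted [AND]: Pipeline path lost=occurs, Auxiliary O2 cylinder is inoperative=occurs → all inputs occur → occurs.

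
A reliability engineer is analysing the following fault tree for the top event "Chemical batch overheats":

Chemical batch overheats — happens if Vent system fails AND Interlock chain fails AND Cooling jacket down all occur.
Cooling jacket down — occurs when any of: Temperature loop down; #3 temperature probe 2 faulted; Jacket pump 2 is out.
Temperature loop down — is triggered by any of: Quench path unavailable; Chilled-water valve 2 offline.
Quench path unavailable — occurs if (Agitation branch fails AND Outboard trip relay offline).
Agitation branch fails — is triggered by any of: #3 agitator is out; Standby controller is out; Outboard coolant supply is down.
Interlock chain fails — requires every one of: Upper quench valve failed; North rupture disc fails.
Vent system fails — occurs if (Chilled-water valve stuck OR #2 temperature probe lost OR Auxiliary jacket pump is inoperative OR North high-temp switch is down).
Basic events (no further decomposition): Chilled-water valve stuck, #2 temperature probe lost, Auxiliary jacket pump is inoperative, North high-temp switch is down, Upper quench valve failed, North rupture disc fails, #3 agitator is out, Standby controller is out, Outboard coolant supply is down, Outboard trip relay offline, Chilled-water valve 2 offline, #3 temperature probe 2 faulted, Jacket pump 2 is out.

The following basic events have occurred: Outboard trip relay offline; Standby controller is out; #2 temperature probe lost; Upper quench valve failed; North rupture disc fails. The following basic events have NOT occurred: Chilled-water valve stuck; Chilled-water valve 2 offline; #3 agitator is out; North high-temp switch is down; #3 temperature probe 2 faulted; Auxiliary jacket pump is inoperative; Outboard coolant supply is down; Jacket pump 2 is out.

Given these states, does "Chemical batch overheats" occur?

Vent system fails [OR]: Chilled-water valve stuck=not, #2 temperature probe lost=occurs, Auxiliary jacket pump is inoperative=not, North high-temp switch is down=not → at least one input occurs → occurs.
Interlock chain fails [AND]: Upper quench valve failed=occurs, North rupture disc fails=occurs → all inputs occur → occurs.
Agitation branch fails [OR]: #3 agitator is out=not, Standby controller is out=occurs, Outboard coolant supply is down=not → at least one input occurs → occurs.
Quench path unavailable [AND]: Agitation branch fails=occurs, Outboard trip relay offline=occurs → all inputs occur → occurs.
Temperature loop down [OR]: Quench path unavailable=occurs, Chilled-water valve 2 offline=not → at least one input occurs → occurs.
Cooling jacket down [OR]: Temperature loop down=occurs, #3 temperature probe 2 faulted=not, Jacket pump 2 is out=not → at least one input occurs → occurs.
Chemical batch overheats [AND]: Vent system fails=occurs, Interlock chain fails=occurs, Cooling jacket down=occurs → all inputs occur → occurs.

Yes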